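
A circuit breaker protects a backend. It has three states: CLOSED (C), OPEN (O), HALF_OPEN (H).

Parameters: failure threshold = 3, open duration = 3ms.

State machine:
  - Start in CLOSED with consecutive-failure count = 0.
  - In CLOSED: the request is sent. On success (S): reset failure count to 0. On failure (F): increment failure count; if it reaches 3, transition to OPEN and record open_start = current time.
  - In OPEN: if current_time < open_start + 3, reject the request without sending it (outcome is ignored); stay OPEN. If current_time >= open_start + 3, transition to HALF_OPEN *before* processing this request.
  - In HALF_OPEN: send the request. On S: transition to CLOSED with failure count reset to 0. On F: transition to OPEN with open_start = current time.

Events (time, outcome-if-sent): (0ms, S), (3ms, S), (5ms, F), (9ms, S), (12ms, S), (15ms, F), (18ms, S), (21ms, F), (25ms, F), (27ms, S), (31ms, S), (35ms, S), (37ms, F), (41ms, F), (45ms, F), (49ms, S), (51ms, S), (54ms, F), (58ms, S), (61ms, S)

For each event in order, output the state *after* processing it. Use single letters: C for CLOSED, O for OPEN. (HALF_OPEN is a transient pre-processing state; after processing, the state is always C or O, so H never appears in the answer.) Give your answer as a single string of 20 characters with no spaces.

State after each event:
  event#1 t=0ms outcome=S: state=CLOSED
  event#2 t=3ms outcome=S: state=CLOSED
  event#3 t=5ms outcome=F: state=CLOSED
  event#4 t=9ms outcome=S: state=CLOSED
  event#5 t=12ms outcome=S: state=CLOSED
  event#6 t=15ms outcome=F: state=CLOSED
  event#7 t=18ms outcome=S: state=CLOSED
  event#8 t=21ms outcome=F: state=CLOSED
  event#9 t=25ms outcome=F: state=CLOSED
  event#10 t=27ms outcome=S: state=CLOSED
  event#11 t=31ms outcome=S: state=CLOSED
  event#12 t=35ms outcome=S: state=CLOSED
  event#13 t=37ms outcome=F: state=CLOSED
  event#14 t=41ms outcome=F: state=CLOSED
  event#15 t=45ms outcome=F: state=OPEN
  event#16 t=49ms outcome=S: state=CLOSED
  event#17 t=51ms outcome=S: state=CLOSED
  event#18 t=54ms outcome=F: state=CLOSED
  event#19 t=58ms outcome=S: state=CLOSED
  event#20 t=61ms outcome=S: state=CLOSED

Answer: CCCCCCCCCCCCCCOCCCCC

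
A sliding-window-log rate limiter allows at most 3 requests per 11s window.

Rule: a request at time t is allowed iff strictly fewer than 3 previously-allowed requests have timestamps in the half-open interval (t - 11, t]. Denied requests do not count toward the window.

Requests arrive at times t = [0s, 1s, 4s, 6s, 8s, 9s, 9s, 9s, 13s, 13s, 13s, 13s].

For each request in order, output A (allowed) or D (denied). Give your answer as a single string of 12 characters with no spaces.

Answer: AAADDDDDAADD

Derivation:
Tracking allowed requests in the window:
  req#1 t=0s: ALLOW
  req#2 t=1s: ALLOW
  req#3 t=4s: ALLOW
  req#4 t=6s: DENY
  req#5 t=8s: DENY
  req#6 t=9s: DENY
  req#7 t=9s: DENY
  req#8 t=9s: DENY
  req#9 t=13s: ALLOW
  req#10 t=13s: ALLOW
  req#11 t=13s: DENY
  req#12 t=13s: DENY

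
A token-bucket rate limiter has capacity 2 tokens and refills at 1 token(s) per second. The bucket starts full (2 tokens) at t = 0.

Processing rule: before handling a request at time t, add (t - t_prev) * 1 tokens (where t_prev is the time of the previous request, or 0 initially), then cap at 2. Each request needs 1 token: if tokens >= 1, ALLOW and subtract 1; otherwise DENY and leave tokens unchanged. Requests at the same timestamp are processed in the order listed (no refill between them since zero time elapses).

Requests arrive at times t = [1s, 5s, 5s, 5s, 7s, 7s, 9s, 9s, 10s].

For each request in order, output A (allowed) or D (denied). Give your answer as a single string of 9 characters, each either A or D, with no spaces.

Answer: AAADAAAAA

Derivation:
Simulating step by step:
  req#1 t=1s: ALLOW
  req#2 t=5s: ALLOW
  req#3 t=5s: ALLOW
  req#4 t=5s: DENY
  req#5 t=7s: ALLOW
  req#6 t=7s: ALLOW
  req#7 t=9s: ALLOW
  req#8 t=9s: ALLOW
  req#9 t=10s: ALLOW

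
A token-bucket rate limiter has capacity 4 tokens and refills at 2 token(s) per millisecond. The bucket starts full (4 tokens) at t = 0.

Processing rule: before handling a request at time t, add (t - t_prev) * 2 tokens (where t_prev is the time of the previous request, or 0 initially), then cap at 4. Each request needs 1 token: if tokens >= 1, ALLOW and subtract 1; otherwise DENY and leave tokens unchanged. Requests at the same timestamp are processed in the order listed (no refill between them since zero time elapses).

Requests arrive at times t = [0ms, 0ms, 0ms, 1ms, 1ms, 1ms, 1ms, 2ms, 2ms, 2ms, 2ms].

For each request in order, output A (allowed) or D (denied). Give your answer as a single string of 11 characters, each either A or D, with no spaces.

Simulating step by step:
  req#1 t=0ms: ALLOW
  req#2 t=0ms: ALLOW
  req#3 t=0ms: ALLOW
  req#4 t=1ms: ALLOW
  req#5 t=1ms: ALLOW
  req#6 t=1ms: ALLOW
  req#7 t=1ms: DENY
  req#8 t=2ms: ALLOW
  req#9 t=2ms: ALLOW
  req#10 t=2ms: DENY
  req#11 t=2ms: DENY

Answer: AAAAAADAADD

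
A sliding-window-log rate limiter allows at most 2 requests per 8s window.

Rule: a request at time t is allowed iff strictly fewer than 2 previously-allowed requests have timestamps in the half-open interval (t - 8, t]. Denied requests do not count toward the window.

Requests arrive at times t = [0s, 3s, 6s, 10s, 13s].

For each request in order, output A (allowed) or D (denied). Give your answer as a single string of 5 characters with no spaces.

Answer: AADAA

Derivation:
Tracking allowed requests in the window:
  req#1 t=0s: ALLOW
  req#2 t=3s: ALLOW
  req#3 t=6s: DENY
  req#4 t=10s: ALLOW
  req#5 t=13s: ALLOW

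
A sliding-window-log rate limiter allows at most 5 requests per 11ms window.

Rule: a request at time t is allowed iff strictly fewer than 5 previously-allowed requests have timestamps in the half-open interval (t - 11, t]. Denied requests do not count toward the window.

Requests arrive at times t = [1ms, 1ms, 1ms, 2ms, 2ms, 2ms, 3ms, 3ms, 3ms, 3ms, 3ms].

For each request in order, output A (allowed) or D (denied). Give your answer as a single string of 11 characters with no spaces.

Answer: AAAAADDDDDD

Derivation:
Tracking allowed requests in the window:
  req#1 t=1ms: ALLOW
  req#2 t=1ms: ALLOW
  req#3 t=1ms: ALLOW
  req#4 t=2ms: ALLOW
  req#5 t=2ms: ALLOW
  req#6 t=2ms: DENY
  req#7 t=3ms: DENY
  req#8 t=3ms: DENY
  req#9 t=3ms: DENY
  req#10 t=3ms: DENY
  req#11 t=3ms: DENY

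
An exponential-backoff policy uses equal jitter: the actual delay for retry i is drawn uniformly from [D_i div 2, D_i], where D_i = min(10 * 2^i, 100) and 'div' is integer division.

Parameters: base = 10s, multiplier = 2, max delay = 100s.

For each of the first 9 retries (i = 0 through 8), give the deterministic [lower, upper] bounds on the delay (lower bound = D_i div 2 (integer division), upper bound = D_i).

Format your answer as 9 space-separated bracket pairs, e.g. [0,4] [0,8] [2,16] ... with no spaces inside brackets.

Computing bounds per retry:
  i=0: D_i=min(10*2^0,100)=10, bounds=[5,10]
  i=1: D_i=min(10*2^1,100)=20, bounds=[10,20]
  i=2: D_i=min(10*2^2,100)=40, bounds=[20,40]
  i=3: D_i=min(10*2^3,100)=80, bounds=[40,80]
  i=4: D_i=min(10*2^4,100)=100, bounds=[50,100]
  i=5: D_i=min(10*2^5,100)=100, bounds=[50,100]
  i=6: D_i=min(10*2^6,100)=100, bounds=[50,100]
  i=7: D_i=min(10*2^7,100)=100, bounds=[50,100]
  i=8: D_i=min(10*2^8,100)=100, bounds=[50,100]

Answer: [5,10] [10,20] [20,40] [40,80] [50,100] [50,100] [50,100] [50,100] [50,100]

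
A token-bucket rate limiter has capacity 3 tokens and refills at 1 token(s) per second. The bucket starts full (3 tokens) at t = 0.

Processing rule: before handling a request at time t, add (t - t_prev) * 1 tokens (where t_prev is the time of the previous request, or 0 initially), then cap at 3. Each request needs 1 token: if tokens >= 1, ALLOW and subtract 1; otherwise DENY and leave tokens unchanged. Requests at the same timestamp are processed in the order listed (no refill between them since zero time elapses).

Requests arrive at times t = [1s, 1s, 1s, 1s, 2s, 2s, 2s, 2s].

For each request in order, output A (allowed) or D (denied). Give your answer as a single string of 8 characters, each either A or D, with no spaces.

Answer: AAADADDD

Derivation:
Simulating step by step:
  req#1 t=1s: ALLOW
  req#2 t=1s: ALLOW
  req#3 t=1s: ALLOW
  req#4 t=1s: DENY
  req#5 t=2s: ALLOW
  req#6 t=2s: DENY
  req#7 t=2s: DENY
  req#8 t=2s: DENY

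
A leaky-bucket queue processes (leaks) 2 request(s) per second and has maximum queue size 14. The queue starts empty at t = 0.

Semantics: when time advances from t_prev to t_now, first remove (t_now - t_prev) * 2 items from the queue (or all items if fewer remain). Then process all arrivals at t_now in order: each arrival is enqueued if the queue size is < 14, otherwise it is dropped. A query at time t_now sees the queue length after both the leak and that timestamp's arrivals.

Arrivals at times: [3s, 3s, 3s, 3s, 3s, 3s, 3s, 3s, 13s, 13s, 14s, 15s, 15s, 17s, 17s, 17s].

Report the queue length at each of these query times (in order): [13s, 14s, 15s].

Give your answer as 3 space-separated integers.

Answer: 2 1 2

Derivation:
Queue lengths at query times:
  query t=13s: backlog = 2
  query t=14s: backlog = 1
  query t=15s: backlog = 2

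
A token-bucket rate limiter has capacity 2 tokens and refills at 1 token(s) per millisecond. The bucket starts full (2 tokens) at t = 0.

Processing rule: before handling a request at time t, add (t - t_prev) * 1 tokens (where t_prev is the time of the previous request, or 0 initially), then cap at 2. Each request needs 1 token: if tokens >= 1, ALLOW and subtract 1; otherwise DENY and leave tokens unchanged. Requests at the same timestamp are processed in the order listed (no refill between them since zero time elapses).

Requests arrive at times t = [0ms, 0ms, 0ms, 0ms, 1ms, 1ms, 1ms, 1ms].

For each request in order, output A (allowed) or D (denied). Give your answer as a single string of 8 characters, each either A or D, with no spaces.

Simulating step by step:
  req#1 t=0ms: ALLOW
  req#2 t=0ms: ALLOW
  req#3 t=0ms: DENY
  req#4 t=0ms: DENY
  req#5 t=1ms: ALLOW
  req#6 t=1ms: DENY
  req#7 t=1ms: DENY
  req#8 t=1ms: DENY

Answer: AADDADDD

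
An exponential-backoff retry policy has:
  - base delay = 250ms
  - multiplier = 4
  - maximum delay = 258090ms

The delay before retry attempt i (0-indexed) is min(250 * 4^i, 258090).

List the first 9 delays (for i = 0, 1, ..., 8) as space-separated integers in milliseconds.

Computing each delay:
  i=0: min(250*4^0, 258090) = 250
  i=1: min(250*4^1, 258090) = 1000
  i=2: min(250*4^2, 258090) = 4000
  i=3: min(250*4^3, 258090) = 16000
  i=4: min(250*4^4, 258090) = 64000
  i=5: min(250*4^5, 258090) = 256000
  i=6: min(250*4^6, 258090) = 258090
  i=7: min(250*4^7, 258090) = 258090
  i=8: min(250*4^8, 258090) = 258090

Answer: 250 1000 4000 16000 64000 256000 258090 258090 258090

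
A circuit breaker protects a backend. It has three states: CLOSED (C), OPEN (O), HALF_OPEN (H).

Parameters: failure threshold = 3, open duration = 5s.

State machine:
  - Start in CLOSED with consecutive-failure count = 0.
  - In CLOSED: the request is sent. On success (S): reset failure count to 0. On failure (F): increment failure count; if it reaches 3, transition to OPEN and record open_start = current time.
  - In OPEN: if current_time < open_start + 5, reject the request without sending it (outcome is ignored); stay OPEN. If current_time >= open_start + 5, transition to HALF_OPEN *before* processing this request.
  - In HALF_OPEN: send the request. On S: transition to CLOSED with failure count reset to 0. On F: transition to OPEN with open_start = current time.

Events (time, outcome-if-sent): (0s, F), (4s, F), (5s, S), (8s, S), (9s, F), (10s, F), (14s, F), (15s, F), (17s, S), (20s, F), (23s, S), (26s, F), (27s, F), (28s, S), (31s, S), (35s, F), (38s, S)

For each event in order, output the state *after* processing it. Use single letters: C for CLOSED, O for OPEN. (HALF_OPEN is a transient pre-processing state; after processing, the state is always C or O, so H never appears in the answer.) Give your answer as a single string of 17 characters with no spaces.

Answer: CCCCCCOOOOOOOOCCC

Derivation:
State after each event:
  event#1 t=0s outcome=F: state=CLOSED
  event#2 t=4s outcome=F: state=CLOSED
  event#3 t=5s outcome=S: state=CLOSED
  event#4 t=8s outcome=S: state=CLOSED
  event#5 t=9s outcome=F: state=CLOSED
  event#6 t=10s outcome=F: state=CLOSED
  event#7 t=14s outcome=F: state=OPEN
  event#8 t=15s outcome=F: state=OPEN
  event#9 t=17s outcome=S: state=OPEN
  event#10 t=20s outcome=F: state=OPEN
  event#11 t=23s outcome=S: state=OPEN
  event#12 t=26s outcome=F: state=OPEN
  event#13 t=27s outcome=F: state=OPEN
  event#14 t=28s outcome=S: state=OPEN
  event#15 t=31s outcome=S: state=CLOSED
  event#16 t=35s outcome=F: state=CLOSED
  event#17 t=38s outcome=S: state=CLOSED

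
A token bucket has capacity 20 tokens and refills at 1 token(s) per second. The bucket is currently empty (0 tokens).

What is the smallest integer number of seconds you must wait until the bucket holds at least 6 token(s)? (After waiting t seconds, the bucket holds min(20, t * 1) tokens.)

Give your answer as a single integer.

Answer: 6

Derivation:
Need t * 1 >= 6, so t >= 6/1.
Smallest integer t = ceil(6/1) = 6.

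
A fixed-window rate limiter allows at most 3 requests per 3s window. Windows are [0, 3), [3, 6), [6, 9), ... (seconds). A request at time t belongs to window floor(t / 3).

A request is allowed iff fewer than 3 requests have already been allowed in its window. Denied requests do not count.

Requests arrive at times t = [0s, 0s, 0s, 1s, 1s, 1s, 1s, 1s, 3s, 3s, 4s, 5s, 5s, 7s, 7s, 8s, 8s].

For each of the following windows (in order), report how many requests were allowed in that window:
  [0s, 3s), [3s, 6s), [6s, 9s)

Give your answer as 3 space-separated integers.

Processing requests:
  req#1 t=0s (window 0): ALLOW
  req#2 t=0s (window 0): ALLOW
  req#3 t=0s (window 0): ALLOW
  req#4 t=1s (window 0): DENY
  req#5 t=1s (window 0): DENY
  req#6 t=1s (window 0): DENY
  req#7 t=1s (window 0): DENY
  req#8 t=1s (window 0): DENY
  req#9 t=3s (window 1): ALLOW
  req#10 t=3s (window 1): ALLOW
  req#11 t=4s (window 1): ALLOW
  req#12 t=5s (window 1): DENY
  req#13 t=5s (window 1): DENY
  req#14 t=7s (window 2): ALLOW
  req#15 t=7s (window 2): ALLOW
  req#16 t=8s (window 2): ALLOW
  req#17 t=8s (window 2): DENY

Allowed counts by window: 3 3 3

Answer: 3 3 3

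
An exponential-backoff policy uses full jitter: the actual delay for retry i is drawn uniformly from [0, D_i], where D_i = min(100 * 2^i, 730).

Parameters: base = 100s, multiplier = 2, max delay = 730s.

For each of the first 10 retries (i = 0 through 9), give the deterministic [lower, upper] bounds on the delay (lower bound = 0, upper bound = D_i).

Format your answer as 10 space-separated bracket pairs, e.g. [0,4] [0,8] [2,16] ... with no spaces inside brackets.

Answer: [0,100] [0,200] [0,400] [0,730] [0,730] [0,730] [0,730] [0,730] [0,730] [0,730]

Derivation:
Computing bounds per retry:
  i=0: D_i=min(100*2^0,730)=100, bounds=[0,100]
  i=1: D_i=min(100*2^1,730)=200, bounds=[0,200]
  i=2: D_i=min(100*2^2,730)=400, bounds=[0,400]
  i=3: D_i=min(100*2^3,730)=730, bounds=[0,730]
  i=4: D_i=min(100*2^4,730)=730, bounds=[0,730]
  i=5: D_i=min(100*2^5,730)=730, bounds=[0,730]
  i=6: D_i=min(100*2^6,730)=730, bounds=[0,730]
  i=7: D_i=min(100*2^7,730)=730, bounds=[0,730]
  i=8: D_i=min(100*2^8,730)=730, bounds=[0,730]
  i=9: D_i=min(100*2^9,730)=730, bounds=[0,730]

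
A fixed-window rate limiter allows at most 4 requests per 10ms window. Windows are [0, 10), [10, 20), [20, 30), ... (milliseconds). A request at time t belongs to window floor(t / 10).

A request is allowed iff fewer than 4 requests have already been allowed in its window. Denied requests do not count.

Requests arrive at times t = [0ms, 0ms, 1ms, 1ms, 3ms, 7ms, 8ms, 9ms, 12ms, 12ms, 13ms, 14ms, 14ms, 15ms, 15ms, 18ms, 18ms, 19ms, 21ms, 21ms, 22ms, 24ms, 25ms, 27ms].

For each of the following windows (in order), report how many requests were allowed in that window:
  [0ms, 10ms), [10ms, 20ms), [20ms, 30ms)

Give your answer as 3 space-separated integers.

Answer: 4 4 4

Derivation:
Processing requests:
  req#1 t=0ms (window 0): ALLOW
  req#2 t=0ms (window 0): ALLOW
  req#3 t=1ms (window 0): ALLOW
  req#4 t=1ms (window 0): ALLOW
  req#5 t=3ms (window 0): DENY
  req#6 t=7ms (window 0): DENY
  req#7 t=8ms (window 0): DENY
  req#8 t=9ms (window 0): DENY
  req#9 t=12ms (window 1): ALLOW
  req#10 t=12ms (window 1): ALLOW
  req#11 t=13ms (window 1): ALLOW
  req#12 t=14ms (window 1): ALLOW
  req#13 t=14ms (window 1): DENY
  req#14 t=15ms (window 1): DENY
  req#15 t=15ms (window 1): DENY
  req#16 t=18ms (window 1): DENY
  req#17 t=18ms (window 1): DENY
  req#18 t=19ms (window 1): DENY
  req#19 t=21ms (window 2): ALLOW
  req#20 t=21ms (window 2): ALLOW
  req#21 t=22ms (window 2): ALLOW
  req#22 t=24ms (window 2): ALLOW
  req#23 t=25ms (window 2): DENY
  req#24 t=27ms (window 2): DENY

Allowed counts by window: 4 4 4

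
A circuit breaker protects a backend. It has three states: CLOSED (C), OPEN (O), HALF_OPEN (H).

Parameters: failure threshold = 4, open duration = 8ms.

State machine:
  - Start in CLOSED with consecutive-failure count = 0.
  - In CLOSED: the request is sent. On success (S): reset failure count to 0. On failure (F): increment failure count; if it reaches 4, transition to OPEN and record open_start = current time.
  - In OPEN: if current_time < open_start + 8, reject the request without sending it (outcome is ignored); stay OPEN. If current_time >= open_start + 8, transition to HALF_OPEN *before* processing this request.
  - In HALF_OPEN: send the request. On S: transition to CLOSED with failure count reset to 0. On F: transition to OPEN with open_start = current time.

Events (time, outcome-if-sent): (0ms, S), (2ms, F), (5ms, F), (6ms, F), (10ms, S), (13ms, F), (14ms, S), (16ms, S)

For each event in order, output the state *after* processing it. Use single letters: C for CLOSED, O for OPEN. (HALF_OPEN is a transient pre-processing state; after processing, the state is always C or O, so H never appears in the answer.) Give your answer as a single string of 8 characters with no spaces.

Answer: CCCCCCCC

Derivation:
State after each event:
  event#1 t=0ms outcome=S: state=CLOSED
  event#2 t=2ms outcome=F: state=CLOSED
  event#3 t=5ms outcome=F: state=CLOSED
  event#4 t=6ms outcome=F: state=CLOSED
  event#5 t=10ms outcome=S: state=CLOSED
  event#6 t=13ms outcome=F: state=CLOSED
  event#7 t=14ms outcome=S: state=CLOSED
  event#8 t=16ms outcome=S: state=CLOSED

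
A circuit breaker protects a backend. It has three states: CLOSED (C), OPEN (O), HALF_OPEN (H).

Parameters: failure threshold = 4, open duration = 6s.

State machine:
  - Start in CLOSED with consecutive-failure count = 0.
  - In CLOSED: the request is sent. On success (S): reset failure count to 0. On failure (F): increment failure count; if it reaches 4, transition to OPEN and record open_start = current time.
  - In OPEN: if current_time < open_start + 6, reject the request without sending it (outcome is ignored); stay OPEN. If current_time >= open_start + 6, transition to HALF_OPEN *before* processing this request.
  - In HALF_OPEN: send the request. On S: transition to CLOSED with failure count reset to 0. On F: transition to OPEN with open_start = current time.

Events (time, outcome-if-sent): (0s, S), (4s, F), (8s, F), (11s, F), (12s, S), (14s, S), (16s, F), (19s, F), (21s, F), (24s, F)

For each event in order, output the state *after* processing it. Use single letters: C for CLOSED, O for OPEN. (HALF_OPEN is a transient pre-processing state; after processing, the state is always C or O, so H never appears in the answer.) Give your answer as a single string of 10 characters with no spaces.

State after each event:
  event#1 t=0s outcome=S: state=CLOSED
  event#2 t=4s outcome=F: state=CLOSED
  event#3 t=8s outcome=F: state=CLOSED
  event#4 t=11s outcome=F: state=CLOSED
  event#5 t=12s outcome=S: state=CLOSED
  event#6 t=14s outcome=S: state=CLOSED
  event#7 t=16s outcome=F: state=CLOSED
  event#8 t=19s outcome=F: state=CLOSED
  event#9 t=21s outcome=F: state=CLOSED
  event#10 t=24s outcome=F: state=OPEN

Answer: CCCCCCCCCO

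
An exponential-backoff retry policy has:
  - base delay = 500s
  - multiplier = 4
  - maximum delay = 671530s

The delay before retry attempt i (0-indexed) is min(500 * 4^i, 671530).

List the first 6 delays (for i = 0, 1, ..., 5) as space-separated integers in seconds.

Answer: 500 2000 8000 32000 128000 512000

Derivation:
Computing each delay:
  i=0: min(500*4^0, 671530) = 500
  i=1: min(500*4^1, 671530) = 2000
  i=2: min(500*4^2, 671530) = 8000
  i=3: min(500*4^3, 671530) = 32000
  i=4: min(500*4^4, 671530) = 128000
  i=5: min(500*4^5, 671530) = 512000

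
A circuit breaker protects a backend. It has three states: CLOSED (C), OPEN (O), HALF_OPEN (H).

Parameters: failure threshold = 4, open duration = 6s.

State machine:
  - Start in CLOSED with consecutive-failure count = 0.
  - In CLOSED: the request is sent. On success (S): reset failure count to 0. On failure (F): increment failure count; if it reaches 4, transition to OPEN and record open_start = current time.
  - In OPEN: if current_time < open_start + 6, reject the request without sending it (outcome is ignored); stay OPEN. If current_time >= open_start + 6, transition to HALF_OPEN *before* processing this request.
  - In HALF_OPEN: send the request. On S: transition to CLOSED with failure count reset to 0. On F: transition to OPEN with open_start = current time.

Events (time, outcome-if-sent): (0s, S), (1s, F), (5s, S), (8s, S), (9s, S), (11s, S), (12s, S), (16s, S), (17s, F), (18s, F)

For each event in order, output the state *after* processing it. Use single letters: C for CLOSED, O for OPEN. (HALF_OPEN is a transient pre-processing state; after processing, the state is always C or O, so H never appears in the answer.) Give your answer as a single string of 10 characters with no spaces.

State after each event:
  event#1 t=0s outcome=S: state=CLOSED
  event#2 t=1s outcome=F: state=CLOSED
  event#3 t=5s outcome=S: state=CLOSED
  event#4 t=8s outcome=S: state=CLOSED
  event#5 t=9s outcome=S: state=CLOSED
  event#6 t=11s outcome=S: state=CLOSED
  event#7 t=12s outcome=S: state=CLOSED
  event#8 t=16s outcome=S: state=CLOSED
  event#9 t=17s outcome=F: state=CLOSED
  event#10 t=18s outcome=F: state=CLOSED

Answer: CCCCCCCCCC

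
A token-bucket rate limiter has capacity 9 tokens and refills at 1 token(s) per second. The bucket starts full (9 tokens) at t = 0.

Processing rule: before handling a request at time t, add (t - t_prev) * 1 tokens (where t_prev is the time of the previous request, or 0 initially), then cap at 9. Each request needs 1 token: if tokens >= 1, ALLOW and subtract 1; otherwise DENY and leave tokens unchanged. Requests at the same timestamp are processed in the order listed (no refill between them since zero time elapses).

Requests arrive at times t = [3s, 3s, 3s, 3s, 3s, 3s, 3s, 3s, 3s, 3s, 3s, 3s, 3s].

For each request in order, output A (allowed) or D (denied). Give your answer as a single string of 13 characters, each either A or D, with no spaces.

Answer: AAAAAAAAADDDD

Derivation:
Simulating step by step:
  req#1 t=3s: ALLOW
  req#2 t=3s: ALLOW
  req#3 t=3s: ALLOW
  req#4 t=3s: ALLOW
  req#5 t=3s: ALLOW
  req#6 t=3s: ALLOW
  req#7 t=3s: ALLOW
  req#8 t=3s: ALLOW
  req#9 t=3s: ALLOW
  req#10 t=3s: DENY
  req#11 t=3s: DENY
  req#12 t=3s: DENY
  req#13 t=3s: DENY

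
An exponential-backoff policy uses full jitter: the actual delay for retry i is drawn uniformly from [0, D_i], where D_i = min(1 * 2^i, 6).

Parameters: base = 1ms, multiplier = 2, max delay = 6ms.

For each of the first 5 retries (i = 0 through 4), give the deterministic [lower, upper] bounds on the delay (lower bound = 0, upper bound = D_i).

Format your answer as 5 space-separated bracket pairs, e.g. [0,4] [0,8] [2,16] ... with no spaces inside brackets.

Answer: [0,1] [0,2] [0,4] [0,6] [0,6]

Derivation:
Computing bounds per retry:
  i=0: D_i=min(1*2^0,6)=1, bounds=[0,1]
  i=1: D_i=min(1*2^1,6)=2, bounds=[0,2]
  i=2: D_i=min(1*2^2,6)=4, bounds=[0,4]
  i=3: D_i=min(1*2^3,6)=6, bounds=[0,6]
  i=4: D_i=min(1*2^4,6)=6, bounds=[0,6]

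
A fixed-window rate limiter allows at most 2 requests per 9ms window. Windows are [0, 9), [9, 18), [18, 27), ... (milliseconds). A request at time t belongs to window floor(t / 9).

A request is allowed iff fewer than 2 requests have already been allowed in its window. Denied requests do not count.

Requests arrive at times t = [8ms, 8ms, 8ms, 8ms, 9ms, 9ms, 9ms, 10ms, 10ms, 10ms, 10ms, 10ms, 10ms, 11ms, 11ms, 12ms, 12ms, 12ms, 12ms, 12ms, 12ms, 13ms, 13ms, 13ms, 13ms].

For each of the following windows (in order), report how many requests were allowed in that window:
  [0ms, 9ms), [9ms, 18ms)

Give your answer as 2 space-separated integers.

Processing requests:
  req#1 t=8ms (window 0): ALLOW
  req#2 t=8ms (window 0): ALLOW
  req#3 t=8ms (window 0): DENY
  req#4 t=8ms (window 0): DENY
  req#5 t=9ms (window 1): ALLOW
  req#6 t=9ms (window 1): ALLOW
  req#7 t=9ms (window 1): DENY
  req#8 t=10ms (window 1): DENY
  req#9 t=10ms (window 1): DENY
  req#10 t=10ms (window 1): DENY
  req#11 t=10ms (window 1): DENY
  req#12 t=10ms (window 1): DENY
  req#13 t=10ms (window 1): DENY
  req#14 t=11ms (window 1): DENY
  req#15 t=11ms (window 1): DENY
  req#16 t=12ms (window 1): DENY
  req#17 t=12ms (window 1): DENY
  req#18 t=12ms (window 1): DENY
  req#19 t=12ms (window 1): DENY
  req#20 t=12ms (window 1): DENY
  req#21 t=12ms (window 1): DENY
  req#22 t=13ms (window 1): DENY
  req#23 t=13ms (window 1): DENY
  req#24 t=13ms (window 1): DENY
  req#25 t=13ms (window 1): DENY

Allowed counts by window: 2 2

Answer: 2 2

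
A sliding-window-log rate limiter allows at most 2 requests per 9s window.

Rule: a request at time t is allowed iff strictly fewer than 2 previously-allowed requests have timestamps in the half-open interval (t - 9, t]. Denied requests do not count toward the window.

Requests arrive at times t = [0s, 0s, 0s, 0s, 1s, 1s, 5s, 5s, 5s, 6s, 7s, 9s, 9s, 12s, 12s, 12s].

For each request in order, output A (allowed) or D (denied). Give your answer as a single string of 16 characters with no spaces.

Answer: AADDDDDDDDDAADDD

Derivation:
Tracking allowed requests in the window:
  req#1 t=0s: ALLOW
  req#2 t=0s: ALLOW
  req#3 t=0s: DENY
  req#4 t=0s: DENY
  req#5 t=1s: DENY
  req#6 t=1s: DENY
  req#7 t=5s: DENY
  req#8 t=5s: DENY
  req#9 t=5s: DENY
  req#10 t=6s: DENY
  req#11 t=7s: DENY
  req#12 t=9s: ALLOW
  req#13 t=9s: ALLOW
  req#14 t=12s: DENY
  req#15 t=12s: DENY
  req#16 t=12s: DENY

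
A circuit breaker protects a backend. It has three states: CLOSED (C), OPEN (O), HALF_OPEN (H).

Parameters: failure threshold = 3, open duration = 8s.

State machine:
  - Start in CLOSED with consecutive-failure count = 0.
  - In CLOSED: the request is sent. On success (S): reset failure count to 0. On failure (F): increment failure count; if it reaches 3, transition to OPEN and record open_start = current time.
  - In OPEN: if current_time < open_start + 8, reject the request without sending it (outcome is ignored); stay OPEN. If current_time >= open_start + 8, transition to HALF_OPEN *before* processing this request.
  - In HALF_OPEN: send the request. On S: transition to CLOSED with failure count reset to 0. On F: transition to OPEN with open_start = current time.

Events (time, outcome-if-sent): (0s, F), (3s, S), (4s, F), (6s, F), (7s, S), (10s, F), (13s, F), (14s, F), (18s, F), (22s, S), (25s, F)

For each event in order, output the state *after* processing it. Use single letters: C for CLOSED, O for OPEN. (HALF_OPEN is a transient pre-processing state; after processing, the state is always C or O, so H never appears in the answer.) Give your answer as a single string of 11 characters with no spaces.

Answer: CCCCCCCOOCC

Derivation:
State after each event:
  event#1 t=0s outcome=F: state=CLOSED
  event#2 t=3s outcome=S: state=CLOSED
  event#3 t=4s outcome=F: state=CLOSED
  event#4 t=6s outcome=F: state=CLOSED
  event#5 t=7s outcome=S: state=CLOSED
  event#6 t=10s outcome=F: state=CLOSED
  event#7 t=13s outcome=F: state=CLOSED
  event#8 t=14s outcome=F: state=OPEN
  event#9 t=18s outcome=F: state=OPEN
  event#10 t=22s outcome=S: state=CLOSED
  event#11 t=25s outcome=F: state=CLOSED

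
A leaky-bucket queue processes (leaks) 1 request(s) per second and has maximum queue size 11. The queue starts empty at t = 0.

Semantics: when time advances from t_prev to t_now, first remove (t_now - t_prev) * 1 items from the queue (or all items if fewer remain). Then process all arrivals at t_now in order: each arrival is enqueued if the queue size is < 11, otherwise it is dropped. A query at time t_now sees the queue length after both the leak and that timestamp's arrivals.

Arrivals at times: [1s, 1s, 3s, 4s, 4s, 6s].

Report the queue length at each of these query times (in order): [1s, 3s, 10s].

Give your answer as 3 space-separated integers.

Answer: 2 1 0

Derivation:
Queue lengths at query times:
  query t=1s: backlog = 2
  query t=3s: backlog = 1
  query t=10s: backlog = 0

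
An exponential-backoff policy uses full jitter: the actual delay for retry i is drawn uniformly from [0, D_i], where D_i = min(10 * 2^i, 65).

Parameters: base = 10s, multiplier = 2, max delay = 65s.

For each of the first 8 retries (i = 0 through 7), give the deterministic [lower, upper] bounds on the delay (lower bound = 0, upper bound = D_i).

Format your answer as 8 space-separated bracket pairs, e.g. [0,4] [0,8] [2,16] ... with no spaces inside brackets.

Answer: [0,10] [0,20] [0,40] [0,65] [0,65] [0,65] [0,65] [0,65]

Derivation:
Computing bounds per retry:
  i=0: D_i=min(10*2^0,65)=10, bounds=[0,10]
  i=1: D_i=min(10*2^1,65)=20, bounds=[0,20]
  i=2: D_i=min(10*2^2,65)=40, bounds=[0,40]
  i=3: D_i=min(10*2^3,65)=65, bounds=[0,65]
  i=4: D_i=min(10*2^4,65)=65, bounds=[0,65]
  i=5: D_i=min(10*2^5,65)=65, bounds=[0,65]
  i=6: D_i=min(10*2^6,65)=65, bounds=[0,65]
  i=7: D_i=min(10*2^7,65)=65, bounds=[0,65]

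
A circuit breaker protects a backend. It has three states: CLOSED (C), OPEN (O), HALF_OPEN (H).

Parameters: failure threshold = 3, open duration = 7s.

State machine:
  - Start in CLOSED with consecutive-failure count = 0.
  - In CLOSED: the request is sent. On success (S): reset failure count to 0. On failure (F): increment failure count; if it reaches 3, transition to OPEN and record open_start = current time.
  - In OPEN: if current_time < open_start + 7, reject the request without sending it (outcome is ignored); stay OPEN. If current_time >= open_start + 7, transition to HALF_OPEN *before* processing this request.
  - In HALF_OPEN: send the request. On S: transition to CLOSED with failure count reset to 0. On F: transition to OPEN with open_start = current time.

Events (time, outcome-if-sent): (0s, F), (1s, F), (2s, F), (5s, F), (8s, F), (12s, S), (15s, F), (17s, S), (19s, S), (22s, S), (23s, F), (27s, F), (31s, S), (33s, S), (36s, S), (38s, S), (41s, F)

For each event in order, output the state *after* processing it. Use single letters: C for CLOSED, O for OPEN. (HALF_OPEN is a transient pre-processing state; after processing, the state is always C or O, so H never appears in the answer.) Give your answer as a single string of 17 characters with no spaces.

Answer: CCOOOCCCCCCCCCCCC

Derivation:
State after each event:
  event#1 t=0s outcome=F: state=CLOSED
  event#2 t=1s outcome=F: state=CLOSED
  event#3 t=2s outcome=F: state=OPEN
  event#4 t=5s outcome=F: state=OPEN
  event#5 t=8s outcome=F: state=OPEN
  event#6 t=12s outcome=S: state=CLOSED
  event#7 t=15s outcome=F: state=CLOSED
  event#8 t=17s outcome=S: state=CLOSED
  event#9 t=19s outcome=S: state=CLOSED
  event#10 t=22s outcome=S: state=CLOSED
  event#11 t=23s outcome=F: state=CLOSED
  event#12 t=27s outcome=F: state=CLOSED
  event#13 t=31s outcome=S: state=CLOSED
  event#14 t=33s outcome=S: state=CLOSED
  event#15 t=36s outcome=S: state=CLOSED
  event#16 t=38s outcome=S: state=CLOSED
  event#17 t=41s outcome=F: state=CLOSED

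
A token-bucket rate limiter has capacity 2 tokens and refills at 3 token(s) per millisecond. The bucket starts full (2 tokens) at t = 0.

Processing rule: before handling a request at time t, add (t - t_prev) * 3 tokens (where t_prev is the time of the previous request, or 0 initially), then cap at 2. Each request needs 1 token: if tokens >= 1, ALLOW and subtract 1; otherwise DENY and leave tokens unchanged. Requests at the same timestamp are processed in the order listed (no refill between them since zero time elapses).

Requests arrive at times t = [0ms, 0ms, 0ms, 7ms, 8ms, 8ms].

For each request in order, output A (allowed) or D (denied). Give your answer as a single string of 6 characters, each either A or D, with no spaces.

Answer: AADAAA

Derivation:
Simulating step by step:
  req#1 t=0ms: ALLOW
  req#2 t=0ms: ALLOW
  req#3 t=0ms: DENY
  req#4 t=7ms: ALLOW
  req#5 t=8ms: ALLOW
  req#6 t=8ms: ALLOW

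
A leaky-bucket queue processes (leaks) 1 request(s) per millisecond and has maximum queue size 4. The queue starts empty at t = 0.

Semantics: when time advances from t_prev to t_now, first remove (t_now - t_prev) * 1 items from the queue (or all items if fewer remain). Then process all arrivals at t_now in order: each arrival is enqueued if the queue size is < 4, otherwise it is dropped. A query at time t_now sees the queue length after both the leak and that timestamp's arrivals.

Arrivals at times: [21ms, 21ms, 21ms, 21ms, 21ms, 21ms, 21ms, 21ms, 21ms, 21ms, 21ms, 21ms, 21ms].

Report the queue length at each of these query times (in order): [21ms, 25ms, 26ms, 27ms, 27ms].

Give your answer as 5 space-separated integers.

Answer: 4 0 0 0 0

Derivation:
Queue lengths at query times:
  query t=21ms: backlog = 4
  query t=25ms: backlog = 0
  query t=26ms: backlog = 0
  query t=27ms: backlog = 0
  query t=27ms: backlog = 0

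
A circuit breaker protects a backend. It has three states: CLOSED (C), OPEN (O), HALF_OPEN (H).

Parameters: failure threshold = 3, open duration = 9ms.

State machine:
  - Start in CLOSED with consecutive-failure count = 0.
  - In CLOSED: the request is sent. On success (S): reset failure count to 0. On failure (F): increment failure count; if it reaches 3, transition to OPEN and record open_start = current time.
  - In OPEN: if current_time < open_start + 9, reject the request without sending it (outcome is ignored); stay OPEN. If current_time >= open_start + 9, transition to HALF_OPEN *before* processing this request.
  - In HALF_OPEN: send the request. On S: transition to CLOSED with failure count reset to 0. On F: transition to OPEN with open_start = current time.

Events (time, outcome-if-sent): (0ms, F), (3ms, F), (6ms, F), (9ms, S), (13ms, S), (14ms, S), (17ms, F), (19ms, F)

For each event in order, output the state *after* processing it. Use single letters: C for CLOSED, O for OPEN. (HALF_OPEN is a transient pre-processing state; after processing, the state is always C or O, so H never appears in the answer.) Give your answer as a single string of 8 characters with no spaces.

Answer: CCOOOOOO

Derivation:
State after each event:
  event#1 t=0ms outcome=F: state=CLOSED
  event#2 t=3ms outcome=F: state=CLOSED
  event#3 t=6ms outcome=F: state=OPEN
  event#4 t=9ms outcome=S: state=OPEN
  event#5 t=13ms outcome=S: state=OPEN
  event#6 t=14ms outcome=S: state=OPEN
  event#7 t=17ms outcome=F: state=OPEN
  event#8 t=19ms outcome=F: state=OPEN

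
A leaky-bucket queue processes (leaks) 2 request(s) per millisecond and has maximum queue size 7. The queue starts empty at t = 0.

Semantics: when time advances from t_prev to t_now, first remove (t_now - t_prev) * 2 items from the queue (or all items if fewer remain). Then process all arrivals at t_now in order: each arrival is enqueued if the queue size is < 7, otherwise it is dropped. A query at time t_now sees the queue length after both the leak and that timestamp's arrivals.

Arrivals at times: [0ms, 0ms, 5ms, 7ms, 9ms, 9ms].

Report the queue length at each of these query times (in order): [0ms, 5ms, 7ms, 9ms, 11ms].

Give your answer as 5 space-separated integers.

Queue lengths at query times:
  query t=0ms: backlog = 2
  query t=5ms: backlog = 1
  query t=7ms: backlog = 1
  query t=9ms: backlog = 2
  query t=11ms: backlog = 0

Answer: 2 1 1 2 0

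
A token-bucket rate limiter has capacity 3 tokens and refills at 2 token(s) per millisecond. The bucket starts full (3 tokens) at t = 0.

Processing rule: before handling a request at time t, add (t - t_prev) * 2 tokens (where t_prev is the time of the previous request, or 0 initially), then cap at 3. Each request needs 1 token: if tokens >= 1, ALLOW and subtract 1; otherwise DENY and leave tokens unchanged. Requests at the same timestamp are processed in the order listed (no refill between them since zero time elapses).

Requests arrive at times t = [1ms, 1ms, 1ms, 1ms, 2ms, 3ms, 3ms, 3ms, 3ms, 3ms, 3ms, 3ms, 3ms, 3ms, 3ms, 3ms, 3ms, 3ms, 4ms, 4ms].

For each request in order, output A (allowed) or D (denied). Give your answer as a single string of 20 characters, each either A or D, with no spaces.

Answer: AAADAAAADDDDDDDDDDAA

Derivation:
Simulating step by step:
  req#1 t=1ms: ALLOW
  req#2 t=1ms: ALLOW
  req#3 t=1ms: ALLOW
  req#4 t=1ms: DENY
  req#5 t=2ms: ALLOW
  req#6 t=3ms: ALLOW
  req#7 t=3ms: ALLOW
  req#8 t=3ms: ALLOW
  req#9 t=3ms: DENY
  req#10 t=3ms: DENY
  req#11 t=3ms: DENY
  req#12 t=3ms: DENY
  req#13 t=3ms: DENY
  req#14 t=3ms: DENY
  req#15 t=3ms: DENY
  req#16 t=3ms: DENY
  req#17 t=3ms: DENY
  req#18 t=3ms: DENY
  req#19 t=4ms: ALLOW
  req#20 t=4ms: ALLOW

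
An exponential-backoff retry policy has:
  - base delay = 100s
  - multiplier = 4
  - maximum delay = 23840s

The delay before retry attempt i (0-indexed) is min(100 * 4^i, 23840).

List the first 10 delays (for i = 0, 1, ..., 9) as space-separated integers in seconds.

Computing each delay:
  i=0: min(100*4^0, 23840) = 100
  i=1: min(100*4^1, 23840) = 400
  i=2: min(100*4^2, 23840) = 1600
  i=3: min(100*4^3, 23840) = 6400
  i=4: min(100*4^4, 23840) = 23840
  i=5: min(100*4^5, 23840) = 23840
  i=6: min(100*4^6, 23840) = 23840
  i=7: min(100*4^7, 23840) = 23840
  i=8: min(100*4^8, 23840) = 23840
  i=9: min(100*4^9, 23840) = 23840

Answer: 100 400 1600 6400 23840 23840 23840 23840 23840 23840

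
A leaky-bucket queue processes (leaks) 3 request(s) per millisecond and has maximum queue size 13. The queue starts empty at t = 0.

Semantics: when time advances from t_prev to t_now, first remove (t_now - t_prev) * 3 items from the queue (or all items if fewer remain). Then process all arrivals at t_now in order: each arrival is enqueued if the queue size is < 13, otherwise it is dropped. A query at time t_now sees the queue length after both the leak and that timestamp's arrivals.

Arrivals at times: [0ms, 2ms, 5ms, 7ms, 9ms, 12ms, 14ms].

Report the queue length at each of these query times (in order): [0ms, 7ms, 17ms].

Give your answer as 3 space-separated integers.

Queue lengths at query times:
  query t=0ms: backlog = 1
  query t=7ms: backlog = 1
  query t=17ms: backlog = 0

Answer: 1 1 0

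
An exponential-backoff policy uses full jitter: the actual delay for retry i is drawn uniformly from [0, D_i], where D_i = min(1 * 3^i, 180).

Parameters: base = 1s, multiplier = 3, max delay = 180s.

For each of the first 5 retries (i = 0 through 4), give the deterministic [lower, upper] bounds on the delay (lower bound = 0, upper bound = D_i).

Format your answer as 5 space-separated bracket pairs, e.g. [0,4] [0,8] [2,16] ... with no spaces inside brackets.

Answer: [0,1] [0,3] [0,9] [0,27] [0,81]

Derivation:
Computing bounds per retry:
  i=0: D_i=min(1*3^0,180)=1, bounds=[0,1]
  i=1: D_i=min(1*3^1,180)=3, bounds=[0,3]
  i=2: D_i=min(1*3^2,180)=9, bounds=[0,9]
  i=3: D_i=min(1*3^3,180)=27, bounds=[0,27]
  i=4: D_i=min(1*3^4,180)=81, bounds=[0,81]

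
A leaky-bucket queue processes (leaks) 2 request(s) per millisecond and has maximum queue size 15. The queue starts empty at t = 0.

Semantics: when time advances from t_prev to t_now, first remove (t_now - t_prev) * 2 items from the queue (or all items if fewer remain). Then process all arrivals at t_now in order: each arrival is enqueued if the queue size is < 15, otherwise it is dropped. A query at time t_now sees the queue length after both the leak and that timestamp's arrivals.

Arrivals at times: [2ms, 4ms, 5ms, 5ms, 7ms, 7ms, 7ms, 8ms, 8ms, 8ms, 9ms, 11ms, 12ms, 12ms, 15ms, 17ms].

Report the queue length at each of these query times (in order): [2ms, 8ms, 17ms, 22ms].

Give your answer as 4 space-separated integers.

Queue lengths at query times:
  query t=2ms: backlog = 1
  query t=8ms: backlog = 4
  query t=17ms: backlog = 1
  query t=22ms: backlog = 0

Answer: 1 4 1 0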